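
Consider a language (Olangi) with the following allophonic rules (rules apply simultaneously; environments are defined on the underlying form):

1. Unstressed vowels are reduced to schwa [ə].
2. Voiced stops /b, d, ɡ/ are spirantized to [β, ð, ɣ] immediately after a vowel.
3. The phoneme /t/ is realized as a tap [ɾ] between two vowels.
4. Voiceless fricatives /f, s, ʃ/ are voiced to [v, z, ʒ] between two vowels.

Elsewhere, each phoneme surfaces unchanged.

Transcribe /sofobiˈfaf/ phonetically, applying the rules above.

[səvəβəˈvaf]

/s/ — word-initial; rule 4 does not apply here → [s].
/o/ — between /s/ and /f/, in an unstressed syllable — surfaces as [ə] (rule 1).
/f/ (between /o/ and /o/): between two vowels, so rule 4 applies → [v].
/o/ — between /f/ and /b/, in an unstressed syllable — surfaces as [ə] (rule 1).
/b/ (between /o/ and /i/): immediately after a vowel, so rule 2 applies → [β].
/i/ meets the environment for rule 1 (in an unstressed syllable) → [ə].
/f/ meets the environment for rule 4 (between two vowels) → [v].
/a/ — between /f/ and /f/; rule 1 does not apply here → [a].
/f/ — word-final; rule 4 does not apply here → [f].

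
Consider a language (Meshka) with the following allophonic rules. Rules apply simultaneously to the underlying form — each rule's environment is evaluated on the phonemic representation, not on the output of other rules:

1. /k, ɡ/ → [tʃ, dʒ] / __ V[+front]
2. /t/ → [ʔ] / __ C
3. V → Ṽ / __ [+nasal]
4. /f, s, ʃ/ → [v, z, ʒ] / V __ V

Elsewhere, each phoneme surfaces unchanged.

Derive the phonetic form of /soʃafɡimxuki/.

[soʒafdʒĩmxutʃi]

/s/ (word-initial) fails the environment for rule 4, so it stays [s].
/o/ (between /s/ and /ʃ/): rule 3 targets it, but not before a nasal consonant → unchanged [o].
/ʃ/ meets the environment for rule 4 (between two vowels) → [ʒ].
/a/ (between /ʃ/ and /f/): rule 3 targets it, but not before a nasal consonant → unchanged [a].
/f/ — between /a/ and /ɡ/; rule 4 does not apply here → [f].
Rule 1 applies to /ɡ/ (between /f/ and /i/: before a front vowel) → [dʒ].
/i/ (between /ɡ/ and /m/): before a nasal consonant, so rule 3 applies → [ĩ].
/m/ (between /i/ and /x/) is unaffected → [m].
/x/ stays [x].
/u/ (between /x/ and /k/): rule 3 targets it, but not before a nasal consonant → unchanged [u].
Rule 1 applies to /k/ (between /u/ and /i/: before a front vowel) → [tʃ].
/i/ — word-final; rule 3 does not apply here → [i].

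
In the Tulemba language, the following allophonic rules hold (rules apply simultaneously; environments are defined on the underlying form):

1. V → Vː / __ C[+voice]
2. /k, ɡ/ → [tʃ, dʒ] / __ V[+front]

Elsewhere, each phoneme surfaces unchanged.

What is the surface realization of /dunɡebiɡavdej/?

/d/ (word-initial) is unaffected → [d].
/u/ — between /d/ and /n/, before a voiced consonant — surfaces as [uː] (rule 1).
/n/ (between /u/ and /ɡ/) is unaffected → [n].
/ɡ/ (between /n/ and /e/): before a front vowel, so rule 2 applies → [dʒ].
/e/ (between /ɡ/ and /b/): before a voiced consonant, so rule 1 applies → [eː].
/b/ (between /e/ and /i/): no rule targets it → [b].
/i/ — between /b/ and /ɡ/, before a voiced consonant — surfaces as [iː] (rule 1).
/ɡ/ (between /i/ and /a/) fails the environment for rule 2, so it stays [ɡ].
/a/ (between /ɡ/ and /v/): before a voiced consonant, so rule 1 applies → [aː].
/v/ stays [v].
/d/ stays [d].
/e/ (between /d/ and /j/) occurs before a voiced consonant → [eː] by rule 1.
/j/ — not in any rule's target class → [j].

[duːndʒeːbiːɡaːvdeːj]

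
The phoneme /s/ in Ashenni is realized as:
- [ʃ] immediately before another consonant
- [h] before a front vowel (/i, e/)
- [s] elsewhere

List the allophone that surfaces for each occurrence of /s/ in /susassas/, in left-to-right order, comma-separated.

[s], [s], [ʃ], [s], [s]

Occurrence 1 (position 1): no conditioning environment matches → elsewhere allophone [s].
Occurrence 2 (position 3): no conditioning environment matches → elsewhere allophone [s].
Occurrence 3 (position 5): immediately before another consonant → [ʃ].
Occurrence 4 (position 6): no conditioning environment matches → elsewhere allophone [s].
Occurrence 5 (position 8): no conditioning environment matches → elsewhere allophone [s].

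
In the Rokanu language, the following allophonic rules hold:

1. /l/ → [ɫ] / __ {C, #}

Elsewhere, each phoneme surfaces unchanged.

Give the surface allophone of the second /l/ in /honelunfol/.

[ɫ]

/l/ (word-final): word-finally or immediately before a consonant, so rule 1 applies → [ɫ].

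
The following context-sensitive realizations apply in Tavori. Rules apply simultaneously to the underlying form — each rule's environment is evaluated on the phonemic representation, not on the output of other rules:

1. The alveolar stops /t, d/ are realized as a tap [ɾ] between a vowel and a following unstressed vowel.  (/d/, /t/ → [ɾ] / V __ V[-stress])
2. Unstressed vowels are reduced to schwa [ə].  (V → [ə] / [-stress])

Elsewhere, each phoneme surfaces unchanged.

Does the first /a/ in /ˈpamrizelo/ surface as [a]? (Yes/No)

/a/ — between /p/ and /m/; rule 2 does not apply here → [a].
The actual realization is [a], which matches [a].

Yes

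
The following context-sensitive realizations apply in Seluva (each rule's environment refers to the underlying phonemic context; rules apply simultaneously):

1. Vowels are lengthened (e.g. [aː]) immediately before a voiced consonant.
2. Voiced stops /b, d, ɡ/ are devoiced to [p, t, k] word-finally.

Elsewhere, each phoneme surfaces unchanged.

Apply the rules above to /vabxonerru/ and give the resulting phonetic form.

[vaːbxoːneːrru]

/v/ (word-initial): no rule targets it → [v].
/a/ — between /v/ and /b/, before a voiced consonant — surfaces as [aː] (rule 1).
/b/ (between /a/ and /x/) is in the target of rule 2 but the environment (word-finally) is not met → [b].
/x/ (between /b/ and /o/): no rule targets it → [x].
/o/ (between /x/ and /n/): before a voiced consonant, so rule 1 applies → [oː].
/n/ (between /o/ and /e/): no rule targets it → [n].
/e/ (between /n/ and /r/) occurs before a voiced consonant → [eː] by rule 1.
/r/ stays [r].
/r/ (between /r/ and /u/): no rule targets it → [r].
/u/ (word-final) is in the target of rule 1 but the environment (before a voiced consonant) is not met → [u].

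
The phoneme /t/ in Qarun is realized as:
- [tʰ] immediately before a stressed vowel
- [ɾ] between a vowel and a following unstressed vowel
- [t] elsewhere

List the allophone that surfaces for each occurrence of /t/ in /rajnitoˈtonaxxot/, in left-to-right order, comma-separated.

Occurrence 1 (position 6): between a vowel and an unstressed vowel → [ɾ].
Occurrence 2 (position 8): immediately before a stressed vowel → [tʰ].
Occurrence 3 (position 15): no conditioning environment matches → elsewhere allophone [t].

[ɾ], [tʰ], [t]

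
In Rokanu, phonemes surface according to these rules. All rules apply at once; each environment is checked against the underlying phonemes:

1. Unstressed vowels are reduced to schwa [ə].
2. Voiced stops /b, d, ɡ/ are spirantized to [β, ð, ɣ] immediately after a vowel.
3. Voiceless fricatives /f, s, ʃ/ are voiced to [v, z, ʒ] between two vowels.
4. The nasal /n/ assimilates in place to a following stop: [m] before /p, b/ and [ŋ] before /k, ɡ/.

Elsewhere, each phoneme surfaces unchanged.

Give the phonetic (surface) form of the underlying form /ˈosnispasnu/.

[ˈosnəspəsnə]

/o/ (word-initial): rule 1 targets it, but not in an unstressed syllable → unchanged [o].
/s/ (between /o/ and /n/): rule 3 targets it, but not between two vowels → unchanged [s].
/n/ (between /s/ and /i/) is in the target of rule 4 but the environment (before a labial or velar stop) is not met → [n].
Rule 1 applies to /i/ (between /n/ and /s/: in an unstressed syllable) → [ə].
/s/ (between /i/ and /p/) fails the environment for rule 3, so it stays [s].
/p/ (between /s/ and /a/) is unaffected → [p].
/a/ (between /p/ and /s/): in an unstressed syllable, so rule 1 applies → [ə].
/s/ (between /a/ and /n/): rule 3 targets it, but not between two vowels → unchanged [s].
/n/ (between /s/ and /u/) is in the target of rule 4 but the environment (before a labial or velar stop) is not met → [n].
Rule 1 applies to /u/ (word-final: in an unstressed syllable) → [ə].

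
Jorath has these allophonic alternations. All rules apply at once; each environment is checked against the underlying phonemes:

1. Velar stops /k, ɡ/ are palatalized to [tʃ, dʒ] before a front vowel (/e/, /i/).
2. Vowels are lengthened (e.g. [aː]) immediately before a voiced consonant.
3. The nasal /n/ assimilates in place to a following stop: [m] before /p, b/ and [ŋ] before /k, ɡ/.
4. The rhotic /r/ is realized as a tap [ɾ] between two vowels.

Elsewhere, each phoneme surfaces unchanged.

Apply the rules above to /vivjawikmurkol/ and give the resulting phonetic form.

[viːvjaːwikmuːrkoːl]

/v/ (word-initial): no rule targets it → [v].
/i/ meets the environment for rule 2 (before a voiced consonant) → [iː].
/v/ — not in any rule's target class → [v].
/j/ (between /v/ and /a/): no rule targets it → [j].
Rule 2 applies to /a/ (between /j/ and /w/: before a voiced consonant) → [aː].
/w/ (between /a/ and /i/): no rule targets it → [w].
/i/ (between /w/ and /k/) fails the environment for rule 2, so it stays [i].
/k/ (between /i/ and /m/) is in the target of rule 1 but the environment (before a front vowel) is not met → [k].
/m/ — not in any rule's target class → [m].
/u/ meets the environment for rule 2 (before a voiced consonant) → [uː].
/r/ (between /u/ and /k/) is in the target of rule 4 but the environment (between two vowels) is not met → [r].
/k/ — between /r/ and /o/; rule 1 does not apply here → [k].
/o/ (between /k/ and /l/): before a voiced consonant, so rule 2 applies → [oː].
/l/ stays [l].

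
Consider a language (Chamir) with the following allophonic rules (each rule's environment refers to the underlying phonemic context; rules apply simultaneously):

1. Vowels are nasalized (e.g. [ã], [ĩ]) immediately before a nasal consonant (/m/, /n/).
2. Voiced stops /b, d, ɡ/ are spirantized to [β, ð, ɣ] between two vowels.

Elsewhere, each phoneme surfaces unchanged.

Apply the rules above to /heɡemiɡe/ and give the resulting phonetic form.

[heɣẽmiɣe]

/h/ (word-initial) is unaffected → [h].
/e/ (between /h/ and /ɡ/): rule 1 targets it, but not before a nasal consonant → unchanged [e].
/ɡ/ meets the environment for rule 2 (between two vowels) → [ɣ].
/e/ meets the environment for rule 1 (before a nasal consonant) → [ẽ].
/m/ (between /e/ and /i/): no rule targets it → [m].
/i/ (between /m/ and /ɡ/) fails the environment for rule 1, so it stays [i].
/ɡ/ — between /i/ and /e/, between two vowels — surfaces as [ɣ] (rule 2).
/e/ — word-final; rule 1 does not apply here → [e].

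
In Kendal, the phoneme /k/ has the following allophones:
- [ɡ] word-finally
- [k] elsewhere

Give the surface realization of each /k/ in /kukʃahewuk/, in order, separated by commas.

[k], [k], [ɡ]

Occurrence 1 (position 1): no conditioning environment matches → elsewhere allophone [k].
Occurrence 2 (position 3): no conditioning environment matches → elsewhere allophone [k].
Occurrence 3 (position 10): word-finally → [ɡ].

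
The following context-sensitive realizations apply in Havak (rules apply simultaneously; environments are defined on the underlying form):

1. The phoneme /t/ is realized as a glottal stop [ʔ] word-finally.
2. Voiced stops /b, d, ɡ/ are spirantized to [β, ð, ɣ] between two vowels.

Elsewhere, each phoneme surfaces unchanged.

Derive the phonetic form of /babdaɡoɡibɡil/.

/b/ (word-initial): rule 2 targets it, but not between two vowels → unchanged [b].
/b/ (between /a/ and /d/) fails the environment for rule 2, so it stays [b].
/d/ (between /b/ and /a/) fails the environment for rule 2, so it stays [d].
/ɡ/ (between /a/ and /o/): between two vowels, so rule 2 applies → [ɣ].
/ɡ/ (between /o/ and /i/): between two vowels, so rule 2 applies → [ɣ].
/b/ — between /i/ and /ɡ/; rule 2 does not apply here → [b].
/ɡ/ (between /b/ and /i/): rule 2 targets it, but not between two vowels → unchanged [ɡ].

[babdaɣoɣibɡil]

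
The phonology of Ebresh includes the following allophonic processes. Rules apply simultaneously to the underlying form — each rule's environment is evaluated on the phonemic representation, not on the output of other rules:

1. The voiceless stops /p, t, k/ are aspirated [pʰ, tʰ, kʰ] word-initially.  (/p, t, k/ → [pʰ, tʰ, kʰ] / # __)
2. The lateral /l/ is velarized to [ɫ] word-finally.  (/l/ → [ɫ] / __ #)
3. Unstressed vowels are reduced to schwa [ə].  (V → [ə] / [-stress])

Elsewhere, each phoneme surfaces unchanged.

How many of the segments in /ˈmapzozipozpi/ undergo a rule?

Segments that undergo a rule: /o/ → [ə] (rule 3); /i/ → [ə] (rule 3); /o/ → [ə] (rule 3); /i/ → [ə] (rule 3).
All other segments surface unchanged.

4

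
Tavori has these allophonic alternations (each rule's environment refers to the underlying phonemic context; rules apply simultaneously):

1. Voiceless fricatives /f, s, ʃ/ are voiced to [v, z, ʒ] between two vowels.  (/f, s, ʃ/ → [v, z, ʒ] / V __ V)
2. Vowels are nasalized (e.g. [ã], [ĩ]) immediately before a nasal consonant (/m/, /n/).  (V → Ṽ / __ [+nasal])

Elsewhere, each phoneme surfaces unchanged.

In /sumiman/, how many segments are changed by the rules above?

3

Segments that undergo a rule: /u/ → [ũ] (rule 2); /i/ → [ĩ] (rule 2); /a/ → [ã] (rule 2).
All other segments surface unchanged.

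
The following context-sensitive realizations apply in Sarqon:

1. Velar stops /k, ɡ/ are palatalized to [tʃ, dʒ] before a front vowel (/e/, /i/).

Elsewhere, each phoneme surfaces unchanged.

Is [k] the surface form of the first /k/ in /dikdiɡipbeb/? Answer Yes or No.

/k/ (between /i/ and /d/) is in the target of rule 1 but the environment (before a front vowel) is not met → [k].
The actual realization is [k], which matches [k].

Yes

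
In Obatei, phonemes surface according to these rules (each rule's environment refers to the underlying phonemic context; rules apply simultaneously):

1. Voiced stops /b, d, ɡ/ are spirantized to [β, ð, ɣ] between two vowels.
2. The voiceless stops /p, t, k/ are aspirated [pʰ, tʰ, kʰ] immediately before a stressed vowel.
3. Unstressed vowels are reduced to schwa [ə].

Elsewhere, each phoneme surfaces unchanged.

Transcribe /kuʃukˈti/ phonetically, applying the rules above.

[kəʃəkˈtʰi]

/k/ (word-initial): rule 2 targets it, but not immediately before a stressed vowel → unchanged [k].
Rule 3 applies to /u/ (between /k/ and /ʃ/: in an unstressed syllable) → [ə].
/ʃ/ (between /u/ and /u/) is unaffected → [ʃ].
Rule 3 applies to /u/ (between /ʃ/ and /k/: in an unstressed syllable) → [ə].
/k/ (between /u/ and /t/): rule 2 targets it, but not immediately before a stressed vowel → unchanged [k].
/t/ — between /k/ and /i/, immediately before a stressed vowel — surfaces as [tʰ] (rule 2).
/i/ — word-final; rule 3 does not apply here → [i].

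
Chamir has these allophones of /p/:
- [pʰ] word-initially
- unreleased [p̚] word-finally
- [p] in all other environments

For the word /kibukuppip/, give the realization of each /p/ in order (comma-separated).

Occurrence 1 (position 7): no conditioning environment matches → elsewhere allophone [p].
Occurrence 2 (position 8): no conditioning environment matches → elsewhere allophone [p].
Occurrence 3 (position 10): word-finally → [p̚].

[p], [p], [p̚]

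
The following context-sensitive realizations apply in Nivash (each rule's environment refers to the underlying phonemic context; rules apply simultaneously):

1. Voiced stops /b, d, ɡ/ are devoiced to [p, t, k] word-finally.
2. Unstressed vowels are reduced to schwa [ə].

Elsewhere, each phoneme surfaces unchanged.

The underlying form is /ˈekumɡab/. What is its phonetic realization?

[ˈekəmɡəp]

/e/ (word-initial) fails the environment for rule 2, so it stays [e].
/u/ (between /k/ and /m/): in an unstressed syllable, so rule 2 applies → [ə].
/ɡ/ (between /m/ and /a/): rule 1 targets it, but not word-finally → unchanged [ɡ].
/a/ — between /ɡ/ and /b/, in an unstressed syllable — surfaces as [ə] (rule 2).
/b/ meets the environment for rule 1 (word-finally) → [p].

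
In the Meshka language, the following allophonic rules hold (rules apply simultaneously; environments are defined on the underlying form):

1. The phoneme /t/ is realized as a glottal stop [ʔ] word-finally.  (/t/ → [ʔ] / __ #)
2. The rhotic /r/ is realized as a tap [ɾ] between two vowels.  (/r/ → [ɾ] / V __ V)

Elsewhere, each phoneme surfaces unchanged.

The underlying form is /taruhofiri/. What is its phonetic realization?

/t/ — word-initial; rule 1 does not apply here → [t].
/a/ (between /t/ and /r/) is unaffected → [a].
Rule 2 applies to /r/ (between /a/ and /u/: between two vowels) → [ɾ].
/u/ — not in any rule's target class → [u].
/h/ stays [h].
/o/ (between /h/ and /f/) is unaffected → [o].
/f/ — not in any rule's target class → [f].
/i/ stays [i].
/r/ (between /i/ and /i/) occurs between two vowels → [ɾ] by rule 2.
/i/ (word-final): no rule targets it → [i].

[taɾuhofiɾi]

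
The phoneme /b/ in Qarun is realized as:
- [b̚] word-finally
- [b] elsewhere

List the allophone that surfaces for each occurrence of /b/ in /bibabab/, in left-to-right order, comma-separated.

Occurrence 1 (position 1): no conditioning environment matches → elsewhere allophone [b].
Occurrence 2 (position 3): no conditioning environment matches → elsewhere allophone [b].
Occurrence 3 (position 5): no conditioning environment matches → elsewhere allophone [b].
Occurrence 4 (position 7): word-finally → [b̚].

[b], [b], [b], [b̚]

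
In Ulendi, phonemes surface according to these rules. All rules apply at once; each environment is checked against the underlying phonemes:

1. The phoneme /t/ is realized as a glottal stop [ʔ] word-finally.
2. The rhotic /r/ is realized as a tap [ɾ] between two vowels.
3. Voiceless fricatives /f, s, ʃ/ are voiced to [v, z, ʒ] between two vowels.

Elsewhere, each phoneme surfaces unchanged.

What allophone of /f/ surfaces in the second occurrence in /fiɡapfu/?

[f]

/f/ (between /p/ and /u/) is in the target of rule 3 but the environment (between two vowels) is not met → [f].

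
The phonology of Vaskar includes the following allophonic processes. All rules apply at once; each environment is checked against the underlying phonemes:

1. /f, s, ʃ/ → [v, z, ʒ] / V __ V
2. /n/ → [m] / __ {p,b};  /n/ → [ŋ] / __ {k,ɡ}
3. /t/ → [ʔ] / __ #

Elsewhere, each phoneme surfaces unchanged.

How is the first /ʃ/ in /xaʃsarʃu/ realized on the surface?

/ʃ/ (between /a/ and /s/): rule 1 targets it, but not between two vowels → unchanged [ʃ].

[ʃ]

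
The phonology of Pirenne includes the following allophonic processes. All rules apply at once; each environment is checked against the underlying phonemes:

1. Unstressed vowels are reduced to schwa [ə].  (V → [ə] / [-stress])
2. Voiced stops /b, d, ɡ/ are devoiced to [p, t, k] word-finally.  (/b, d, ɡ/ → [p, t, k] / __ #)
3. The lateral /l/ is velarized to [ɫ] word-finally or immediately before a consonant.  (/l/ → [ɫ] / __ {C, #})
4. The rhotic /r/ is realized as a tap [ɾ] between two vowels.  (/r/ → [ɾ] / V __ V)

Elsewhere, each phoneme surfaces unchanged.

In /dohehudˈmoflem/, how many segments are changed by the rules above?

Segments that undergo a rule: /o/ → [ə] (rule 1); /e/ → [ə] (rule 1); /u/ → [ə] (rule 1); /e/ → [ə] (rule 1).
All other segments surface unchanged.

4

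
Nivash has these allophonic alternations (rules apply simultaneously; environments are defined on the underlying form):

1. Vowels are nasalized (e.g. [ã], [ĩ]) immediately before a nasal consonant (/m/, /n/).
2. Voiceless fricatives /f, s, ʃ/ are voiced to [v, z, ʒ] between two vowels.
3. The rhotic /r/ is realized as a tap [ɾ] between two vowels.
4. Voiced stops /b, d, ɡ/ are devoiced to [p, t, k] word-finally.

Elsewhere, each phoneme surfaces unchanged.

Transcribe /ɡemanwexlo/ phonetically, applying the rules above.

/ɡ/ — word-initial; rule 4 does not apply here → [ɡ].
/e/ (between /ɡ/ and /m/) occurs before a nasal consonant → [ẽ] by rule 1.
/m/ (between /e/ and /a/): no rule targets it → [m].
/a/ (between /m/ and /n/) occurs before a nasal consonant → [ã] by rule 1.
/n/ — not in any rule's target class → [n].
/w/ (between /n/ and /e/): no rule targets it → [w].
/e/ (between /w/ and /x/): rule 1 targets it, but not before a nasal consonant → unchanged [e].
/x/ (between /e/ and /l/): no rule targets it → [x].
/l/ (between /x/ and /o/): no rule targets it → [l].
/o/ — word-final; rule 1 does not apply here → [o].

[ɡẽmãnwexlo]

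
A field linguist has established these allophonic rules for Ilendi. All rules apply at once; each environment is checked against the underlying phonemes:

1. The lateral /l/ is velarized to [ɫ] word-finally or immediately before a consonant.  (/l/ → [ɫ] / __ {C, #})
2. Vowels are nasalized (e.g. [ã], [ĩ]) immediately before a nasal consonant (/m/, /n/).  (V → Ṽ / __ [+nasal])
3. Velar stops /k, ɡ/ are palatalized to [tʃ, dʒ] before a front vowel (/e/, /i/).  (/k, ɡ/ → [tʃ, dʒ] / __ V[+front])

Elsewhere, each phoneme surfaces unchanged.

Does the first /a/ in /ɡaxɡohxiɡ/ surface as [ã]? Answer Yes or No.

No

/a/ (between /ɡ/ and /x/) is in the target of rule 2 but the environment (before a nasal consonant) is not met → [a].
The actual realization is [a], not [ã].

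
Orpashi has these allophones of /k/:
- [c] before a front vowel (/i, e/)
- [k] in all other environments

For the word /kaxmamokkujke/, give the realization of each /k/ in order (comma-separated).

[k], [k], [k], [c]

Occurrence 1 (position 1): no conditioning environment matches → elsewhere allophone [k].
Occurrence 2 (position 8): no conditioning environment matches → elsewhere allophone [k].
Occurrence 3 (position 9): no conditioning environment matches → elsewhere allophone [k].
Occurrence 4 (position 12): before a front vowel → [c].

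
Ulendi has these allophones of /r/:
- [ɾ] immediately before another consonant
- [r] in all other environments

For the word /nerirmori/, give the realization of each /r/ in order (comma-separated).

[r], [ɾ], [r]

Occurrence 1 (position 3): no conditioning environment matches → elsewhere allophone [r].
Occurrence 2 (position 5): immediately before another consonant → [ɾ].
Occurrence 3 (position 8): no conditioning environment matches → elsewhere allophone [r].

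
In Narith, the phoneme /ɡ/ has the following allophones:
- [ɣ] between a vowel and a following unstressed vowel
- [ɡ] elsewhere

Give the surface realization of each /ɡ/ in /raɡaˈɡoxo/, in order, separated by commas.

Occurrence 1 (position 3): between a vowel and a following unstressed vowel → [ɣ].
Occurrence 2 (position 5): no conditioning environment matches → elsewhere allophone [ɡ].

[ɣ], [ɡ]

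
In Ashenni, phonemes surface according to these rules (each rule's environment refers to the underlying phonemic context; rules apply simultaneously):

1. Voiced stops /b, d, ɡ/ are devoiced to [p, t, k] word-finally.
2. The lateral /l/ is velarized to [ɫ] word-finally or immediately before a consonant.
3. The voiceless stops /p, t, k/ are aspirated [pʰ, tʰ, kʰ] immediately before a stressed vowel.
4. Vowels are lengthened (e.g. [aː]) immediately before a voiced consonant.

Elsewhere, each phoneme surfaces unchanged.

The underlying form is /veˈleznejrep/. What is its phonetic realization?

[veːˈleːzneːjrep]

/v/ stays [v].
/e/ meets the environment for rule 4 (before a voiced consonant) → [eː].
/l/ (between /e/ and /e/) is in the target of rule 2 but the environment (word-finally or immediately before a consonant) is not met → [l].
/e/ (between /l/ and /z/) occurs before a voiced consonant → [eː] by rule 4.
/z/ (between /e/ and /n/) is unaffected → [z].
/n/ — not in any rule's target class → [n].
/e/ (between /n/ and /j/) occurs before a voiced consonant → [eː] by rule 4.
/j/ stays [j].
/r/ — not in any rule's target class → [r].
/e/ — between /r/ and /p/; rule 4 does not apply here → [e].
/p/ — word-final; rule 3 does not apply here → [p].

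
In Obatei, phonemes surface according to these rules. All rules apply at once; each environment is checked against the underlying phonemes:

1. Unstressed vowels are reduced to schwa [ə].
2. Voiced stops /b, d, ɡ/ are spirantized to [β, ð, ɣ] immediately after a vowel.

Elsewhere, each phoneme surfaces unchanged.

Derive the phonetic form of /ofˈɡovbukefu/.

/o/ meets the environment for rule 1 (in an unstressed syllable) → [ə].
/f/ (between /o/ and /ɡ/) is unaffected → [f].
/ɡ/ (between /f/ and /o/) is in the target of rule 2 but the environment (immediately after a vowel) is not met → [ɡ].
/o/ (between /ɡ/ and /v/) is in the target of rule 1 but the environment (in an unstressed syllable) is not met → [o].
/v/ — not in any rule's target class → [v].
/b/ (between /v/ and /u/): rule 2 targets it, but not immediately after a vowel → unchanged [b].
Rule 1 applies to /u/ (between /b/ and /k/: in an unstressed syllable) → [ə].
/k/ — not in any rule's target class → [k].
Rule 1 applies to /e/ (between /k/ and /f/: in an unstressed syllable) → [ə].
/f/ (between /e/ and /u/) is unaffected → [f].
/u/ (word-final): in an unstressed syllable, so rule 1 applies → [ə].

[əfˈɡovbəkəfə]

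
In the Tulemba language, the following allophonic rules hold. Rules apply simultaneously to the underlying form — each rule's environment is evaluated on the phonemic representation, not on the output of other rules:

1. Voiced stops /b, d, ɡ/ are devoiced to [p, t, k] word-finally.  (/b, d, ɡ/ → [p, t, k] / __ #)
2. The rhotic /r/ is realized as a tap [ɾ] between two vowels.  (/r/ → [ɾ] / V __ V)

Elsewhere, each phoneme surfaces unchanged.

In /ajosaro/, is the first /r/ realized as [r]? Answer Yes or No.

No

/r/ (between /a/ and /o/): between two vowels, so rule 2 applies → [ɾ].
The actual realization is [ɾ], not [r].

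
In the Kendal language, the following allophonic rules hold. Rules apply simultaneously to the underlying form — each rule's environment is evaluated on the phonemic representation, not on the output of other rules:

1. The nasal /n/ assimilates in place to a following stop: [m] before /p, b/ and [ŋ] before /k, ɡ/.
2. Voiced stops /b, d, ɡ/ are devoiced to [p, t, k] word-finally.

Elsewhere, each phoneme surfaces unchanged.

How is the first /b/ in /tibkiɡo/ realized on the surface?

/b/ — between /i/ and /k/; rule 2 does not apply here → [b].

[b]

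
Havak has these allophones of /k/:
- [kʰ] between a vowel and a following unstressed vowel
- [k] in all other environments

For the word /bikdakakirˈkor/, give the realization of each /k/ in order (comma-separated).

Occurrence 1 (position 3): no conditioning environment matches → elsewhere allophone [k].
Occurrence 2 (position 6): between a vowel and a following unstressed vowel → [kʰ].
Occurrence 3 (position 8): between a vowel and a following unstressed vowel → [kʰ].
Occurrence 4 (position 11): no conditioning environment matches → elsewhere allophone [k].

[k], [kʰ], [kʰ], [k]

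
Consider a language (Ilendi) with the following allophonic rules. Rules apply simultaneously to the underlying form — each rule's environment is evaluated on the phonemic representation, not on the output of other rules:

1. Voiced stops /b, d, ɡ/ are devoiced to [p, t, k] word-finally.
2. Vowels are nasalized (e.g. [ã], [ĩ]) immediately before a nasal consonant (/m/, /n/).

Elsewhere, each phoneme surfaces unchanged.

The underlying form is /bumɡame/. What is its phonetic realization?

[bũmɡãme]

/b/ — word-initial; rule 1 does not apply here → [b].
/u/ (between /b/ and /m/): before a nasal consonant, so rule 2 applies → [ũ].
/m/ stays [m].
/ɡ/ (between /m/ and /a/): rule 1 targets it, but not word-finally → unchanged [ɡ].
Rule 2 applies to /a/ (between /ɡ/ and /m/: before a nasal consonant) → [ã].
/m/ (between /a/ and /e/) is unaffected → [m].
/e/ — word-final; rule 2 does not apply here → [e].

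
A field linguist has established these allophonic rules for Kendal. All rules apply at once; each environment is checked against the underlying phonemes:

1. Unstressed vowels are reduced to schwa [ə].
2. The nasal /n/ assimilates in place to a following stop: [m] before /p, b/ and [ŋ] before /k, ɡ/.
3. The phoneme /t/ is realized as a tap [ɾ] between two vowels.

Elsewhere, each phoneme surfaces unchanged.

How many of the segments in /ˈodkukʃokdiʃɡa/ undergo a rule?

Segments that undergo a rule: /u/ → [ə] (rule 1); /o/ → [ə] (rule 1); /i/ → [ə] (rule 1); /a/ → [ə] (rule 1).
All other segments surface unchanged.

4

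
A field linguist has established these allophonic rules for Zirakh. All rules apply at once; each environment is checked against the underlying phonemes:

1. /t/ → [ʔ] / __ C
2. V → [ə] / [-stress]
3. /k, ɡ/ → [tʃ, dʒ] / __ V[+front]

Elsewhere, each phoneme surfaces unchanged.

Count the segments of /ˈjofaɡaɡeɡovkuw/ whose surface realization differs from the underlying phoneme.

6

Segments that undergo a rule: /a/ → [ə] (rule 2); /a/ → [ə] (rule 2); /ɡ/ → [dʒ] (rule 3); /e/ → [ə] (rule 2); /o/ → [ə] (rule 2); /u/ → [ə] (rule 2).
All other segments surface unchanged.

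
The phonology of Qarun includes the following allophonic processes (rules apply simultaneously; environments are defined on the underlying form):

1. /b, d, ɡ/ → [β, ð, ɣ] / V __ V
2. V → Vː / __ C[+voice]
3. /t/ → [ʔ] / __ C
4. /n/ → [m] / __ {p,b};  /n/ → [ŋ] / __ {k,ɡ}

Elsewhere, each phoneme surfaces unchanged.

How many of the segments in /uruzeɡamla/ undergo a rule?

Segments that undergo a rule: /u/ → [uː] (rule 2); /u/ → [uː] (rule 2); /e/ → [eː] (rule 2); /ɡ/ → [ɣ] (rule 1); /a/ → [aː] (rule 2).
All other segments surface unchanged.

5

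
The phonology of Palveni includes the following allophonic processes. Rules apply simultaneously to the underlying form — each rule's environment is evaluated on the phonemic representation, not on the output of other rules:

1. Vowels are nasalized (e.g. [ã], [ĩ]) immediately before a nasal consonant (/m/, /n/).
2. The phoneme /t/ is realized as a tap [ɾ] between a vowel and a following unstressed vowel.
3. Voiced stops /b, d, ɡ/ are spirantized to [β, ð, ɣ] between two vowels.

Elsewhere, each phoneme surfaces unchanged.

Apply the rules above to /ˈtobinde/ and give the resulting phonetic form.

[ˈtoβĩnde]

/t/ (word-initial) fails the environment for rule 2, so it stays [t].
/o/ — between /t/ and /b/; rule 1 does not apply here → [o].
Rule 3 applies to /b/ (between /o/ and /i/: between two vowels) → [β].
/i/ (between /b/ and /n/): before a nasal consonant, so rule 1 applies → [ĩ].
/n/ (between /i/ and /d/) is unaffected → [n].
/d/ (between /n/ and /e/) is in the target of rule 3 but the environment (between two vowels) is not met → [d].
/e/ — word-final; rule 1 does not apply here → [e].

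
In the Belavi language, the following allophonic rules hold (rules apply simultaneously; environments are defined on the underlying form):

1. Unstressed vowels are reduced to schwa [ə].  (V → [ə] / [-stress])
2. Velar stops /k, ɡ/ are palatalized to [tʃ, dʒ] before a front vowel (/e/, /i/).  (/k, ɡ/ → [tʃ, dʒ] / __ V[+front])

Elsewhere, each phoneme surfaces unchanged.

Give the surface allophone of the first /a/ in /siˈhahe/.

[a]

/a/ (between /h/ and /h/): rule 1 targets it, but not in an unstressed syllable → unchanged [a].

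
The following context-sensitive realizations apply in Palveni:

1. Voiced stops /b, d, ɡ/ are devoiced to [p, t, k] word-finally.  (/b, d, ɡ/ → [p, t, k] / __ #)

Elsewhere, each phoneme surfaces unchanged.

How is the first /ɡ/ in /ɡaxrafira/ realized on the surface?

/ɡ/ (word-initial) fails the environment for rule 1, so it stays [ɡ].

[ɡ]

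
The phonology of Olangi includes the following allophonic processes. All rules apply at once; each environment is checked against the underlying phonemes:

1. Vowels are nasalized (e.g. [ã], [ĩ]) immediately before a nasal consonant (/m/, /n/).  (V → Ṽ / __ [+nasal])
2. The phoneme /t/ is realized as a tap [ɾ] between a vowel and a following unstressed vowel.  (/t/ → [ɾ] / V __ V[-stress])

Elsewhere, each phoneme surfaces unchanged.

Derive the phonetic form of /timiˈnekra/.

/t/ (word-initial): rule 2 targets it, but not between a vowel and a following unstressed vowel → unchanged [t].
/i/ — between /t/ and /m/, before a nasal consonant — surfaces as [ĩ] (rule 1).
/m/ (between /i/ and /i/): no rule targets it → [m].
/i/ (between /m/ and /n/) occurs before a nasal consonant → [ĩ] by rule 1.
/n/ (between /i/ and /e/): no rule targets it → [n].
/e/ (between /n/ and /k/) fails the environment for rule 1, so it stays [e].
/k/ (between /e/ and /r/): no rule targets it → [k].
/r/ (between /k/ and /a/): no rule targets it → [r].
/a/ (word-final) fails the environment for rule 1, so it stays [a].

[tĩmĩˈnekra]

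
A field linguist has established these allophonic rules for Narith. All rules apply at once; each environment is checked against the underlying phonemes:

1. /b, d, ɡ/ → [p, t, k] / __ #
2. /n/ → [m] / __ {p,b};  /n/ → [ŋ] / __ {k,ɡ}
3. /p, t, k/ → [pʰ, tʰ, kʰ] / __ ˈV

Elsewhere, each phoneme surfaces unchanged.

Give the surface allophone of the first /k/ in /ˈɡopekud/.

[k]

/k/ (between /e/ and /u/) is in the target of rule 3 but the environment (immediately before a stressed vowel) is not met → [k].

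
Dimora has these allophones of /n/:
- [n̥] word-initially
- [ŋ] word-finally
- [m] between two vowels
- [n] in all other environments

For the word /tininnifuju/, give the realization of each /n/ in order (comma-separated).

[m], [n], [n]

Occurrence 1 (position 3): between two vowels → [m].
Occurrence 2 (position 5): no conditioning environment matches → elsewhere allophone [n].
Occurrence 3 (position 6): no conditioning environment matches → elsewhere allophone [n].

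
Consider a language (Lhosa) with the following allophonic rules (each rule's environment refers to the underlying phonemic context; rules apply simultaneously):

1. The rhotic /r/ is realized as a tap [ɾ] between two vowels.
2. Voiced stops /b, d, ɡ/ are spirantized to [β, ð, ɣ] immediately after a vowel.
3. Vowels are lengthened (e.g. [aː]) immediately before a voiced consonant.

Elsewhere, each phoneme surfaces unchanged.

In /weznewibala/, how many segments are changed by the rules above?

Segments that undergo a rule: /e/ → [eː] (rule 3); /e/ → [eː] (rule 3); /i/ → [iː] (rule 3); /b/ → [β] (rule 2); /a/ → [aː] (rule 3).
All other segments surface unchanged.

5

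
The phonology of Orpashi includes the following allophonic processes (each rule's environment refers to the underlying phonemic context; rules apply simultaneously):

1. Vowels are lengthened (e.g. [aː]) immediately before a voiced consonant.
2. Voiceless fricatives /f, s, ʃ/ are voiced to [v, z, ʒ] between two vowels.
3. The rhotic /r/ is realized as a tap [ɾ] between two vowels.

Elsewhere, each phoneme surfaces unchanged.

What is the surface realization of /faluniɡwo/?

/f/ (word-initial): rule 2 targets it, but not between two vowels → unchanged [f].
/a/ — between /f/ and /l/, before a voiced consonant — surfaces as [aː] (rule 1).
/l/ — not in any rule's target class → [l].
Rule 1 applies to /u/ (between /l/ and /n/: before a voiced consonant) → [uː].
/n/ (between /u/ and /i/) is unaffected → [n].
/i/ (between /n/ and /ɡ/): before a voiced consonant, so rule 1 applies → [iː].
/ɡ/ — not in any rule's target class → [ɡ].
/w/ (between /ɡ/ and /o/) is unaffected → [w].
/o/ (word-final): rule 1 targets it, but not before a voiced consonant → unchanged [o].

[faːluːniːɡwo]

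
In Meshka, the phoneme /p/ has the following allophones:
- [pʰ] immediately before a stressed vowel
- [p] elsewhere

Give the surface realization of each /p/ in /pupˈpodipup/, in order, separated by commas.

Occurrence 1 (position 1): no conditioning environment matches → elsewhere allophone [p].
Occurrence 2 (position 3): no conditioning environment matches → elsewhere allophone [p].
Occurrence 3 (position 4): immediately before a stressed vowel → [pʰ].
Occurrence 4 (position 8): no conditioning environment matches → elsewhere allophone [p].
Occurrence 5 (position 10): no conditioning environment matches → elsewhere allophone [p].

[p], [p], [pʰ], [p], [p]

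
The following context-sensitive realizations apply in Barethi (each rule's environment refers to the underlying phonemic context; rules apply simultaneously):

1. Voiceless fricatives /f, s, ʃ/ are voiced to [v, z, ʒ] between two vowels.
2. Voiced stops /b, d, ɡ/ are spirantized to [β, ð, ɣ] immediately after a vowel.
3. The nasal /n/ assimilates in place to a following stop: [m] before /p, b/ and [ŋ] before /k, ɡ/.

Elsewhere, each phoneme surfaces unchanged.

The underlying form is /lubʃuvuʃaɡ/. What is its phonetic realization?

[luβʃuvuʒaɣ]

/l/ stays [l].
/u/ — not in any rule's target class → [u].
/b/ — between /u/ and /ʃ/, immediately after a vowel — surfaces as [β] (rule 2).
/ʃ/ (between /b/ and /u/) is in the target of rule 1 but the environment (between two vowels) is not met → [ʃ].
/u/ (between /ʃ/ and /v/) is unaffected → [u].
/v/ (between /u/ and /u/) is unaffected → [v].
/u/ — not in any rule's target class → [u].
Rule 1 applies to /ʃ/ (between /u/ and /a/: between two vowels) → [ʒ].
/a/ (between /ʃ/ and /ɡ/): no rule targets it → [a].
/ɡ/ meets the environment for rule 2 (immediately after a vowel) → [ɣ].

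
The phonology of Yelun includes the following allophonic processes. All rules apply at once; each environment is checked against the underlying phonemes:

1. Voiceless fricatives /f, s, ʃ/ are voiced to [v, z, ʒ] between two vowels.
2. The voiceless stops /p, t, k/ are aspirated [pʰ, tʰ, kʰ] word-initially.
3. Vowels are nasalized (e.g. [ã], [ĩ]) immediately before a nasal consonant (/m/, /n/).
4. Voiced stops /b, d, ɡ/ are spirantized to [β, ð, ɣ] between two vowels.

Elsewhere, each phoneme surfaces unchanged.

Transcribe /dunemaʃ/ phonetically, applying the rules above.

[dũnẽmaʃ]

/d/ (word-initial) fails the environment for rule 4, so it stays [d].
Rule 3 applies to /u/ (between /d/ and /n/: before a nasal consonant) → [ũ].
/n/ (between /u/ and /e/): no rule targets it → [n].
Rule 3 applies to /e/ (between /n/ and /m/: before a nasal consonant) → [ẽ].
/m/ (between /e/ and /a/): no rule targets it → [m].
/a/ — between /m/ and /ʃ/; rule 3 does not apply here → [a].
/ʃ/ — word-final; rule 1 does not apply here → [ʃ].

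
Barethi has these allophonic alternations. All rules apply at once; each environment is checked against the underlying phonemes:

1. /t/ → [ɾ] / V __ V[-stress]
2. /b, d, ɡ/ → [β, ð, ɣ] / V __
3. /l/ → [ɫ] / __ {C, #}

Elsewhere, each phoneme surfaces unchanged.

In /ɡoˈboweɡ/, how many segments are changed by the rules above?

Segments that undergo a rule: /b/ → [β] (rule 2); /ɡ/ → [ɣ] (rule 2).
All other segments surface unchanged.

2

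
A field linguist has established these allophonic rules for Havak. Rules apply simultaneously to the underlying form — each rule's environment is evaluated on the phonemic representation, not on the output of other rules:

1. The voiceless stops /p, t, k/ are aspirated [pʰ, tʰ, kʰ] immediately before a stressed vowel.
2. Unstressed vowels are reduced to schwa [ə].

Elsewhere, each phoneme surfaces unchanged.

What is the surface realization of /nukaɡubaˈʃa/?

/u/ (between /n/ and /k/): in an unstressed syllable, so rule 2 applies → [ə].
/k/ (between /u/ and /a/): rule 1 targets it, but not immediately before a stressed vowel → unchanged [k].
/a/ (between /k/ and /ɡ/): in an unstressed syllable, so rule 2 applies → [ə].
Rule 2 applies to /u/ (between /ɡ/ and /b/: in an unstressed syllable) → [ə].
/a/ (between /b/ and /ʃ/) occurs in an unstressed syllable → [ə] by rule 2.
/a/ (word-final): rule 2 targets it, but not in an unstressed syllable → unchanged [a].

[nəkəɡəbəˈʃa]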